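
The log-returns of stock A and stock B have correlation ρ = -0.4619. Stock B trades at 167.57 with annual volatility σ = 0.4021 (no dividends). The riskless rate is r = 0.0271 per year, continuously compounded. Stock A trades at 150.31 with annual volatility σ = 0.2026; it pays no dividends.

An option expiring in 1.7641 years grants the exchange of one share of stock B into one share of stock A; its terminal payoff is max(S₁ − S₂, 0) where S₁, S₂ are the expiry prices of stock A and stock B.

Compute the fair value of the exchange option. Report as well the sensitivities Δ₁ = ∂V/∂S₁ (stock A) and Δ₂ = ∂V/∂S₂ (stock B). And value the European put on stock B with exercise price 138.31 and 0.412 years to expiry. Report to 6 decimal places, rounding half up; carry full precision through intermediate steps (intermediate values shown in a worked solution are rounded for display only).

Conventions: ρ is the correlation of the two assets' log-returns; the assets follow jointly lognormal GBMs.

exchange price = 35.384289
Δ1 = 0.577272
Δ2 = -0.306650
price(stock B put K=138.31) = 4.783820

σ_eff = √(σ₁² + σ₂² − 2ρσ₁σ₂) = √(0.2026² + 0.4021² − 2·-0.4619·0.2026·0.4021) = 0.527247
d₁ = (ln(S₁/S₂) + (q₂ − q₁ + σ_eff²/2)T) / (σ_eff√T) = (ln(150.31/167.57) + (0.0 − 0.0 + 0.138994)·1.7641) / 0.700286 = 0.194919
d₂ = d₁ − σ_eff√T = 0.194919 − 0.700286 = -0.505367
N(d₁) = 0.577272,  N(d₂) = 0.306650
V = S₁·e^{−q₁T}·N(d₁) − S₂·e^{−q₂T}·N(d₂) = 86.769710 − 51.385421 = 35.384289
Δ₁ = e^{−q₁T}·N(d₁) = 0.577272;  Δ₂ = −e^{−q₂T}·N(d₂) = -0.306650
[vanilla: stock B put K=138.31]
σ√T = 0.4021·√0.412 = 0.258097
d₁ = (ln(S/K) + (r+σ²/2)T) / (σ√T) = (ln(167.57/138.31) + (0.0271+0.4021²/2)·0.412) / 0.258097 = (0.191904 + 0.044472) / 0.258097 = 0.915842
d₂ = d₁ − σ√T = 0.915842 − 0.258097 = 0.657745
e^{−rT} = 0.988897
N(−d₁) = 0.179875,  N(−d₂) = 0.255351
price = K·e^{−rT}·N(−d₂) − S·N(−d₁) = 34.925472 − 30.141652 = 4.783820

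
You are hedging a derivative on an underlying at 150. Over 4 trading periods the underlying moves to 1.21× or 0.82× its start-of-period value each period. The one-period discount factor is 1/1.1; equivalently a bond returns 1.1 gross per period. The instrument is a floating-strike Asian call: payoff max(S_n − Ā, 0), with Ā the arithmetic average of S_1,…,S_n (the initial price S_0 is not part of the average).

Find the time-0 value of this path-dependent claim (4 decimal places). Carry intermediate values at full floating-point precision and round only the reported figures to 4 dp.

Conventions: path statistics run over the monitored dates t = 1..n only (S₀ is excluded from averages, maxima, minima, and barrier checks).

Risk-neutral up-probability p* = (R−d)/(u−d) = (1.1−0.82)/(1.21−0.82) = 0.7179; the claim prices as the p*-weighted sum of path payoffs discounted by R^4.
Enumerate all 2^4 = 16 price paths (U = up ×1.21, D = down ×0.82); each path with k up-moves has probability p*^k·(1−p*)^(4−k).
DDDD: Ā=93.5959, payoff=0.0000, prob=0.006329
UDDD: Ā=138.1110, payoff=0.0000, prob=0.016109
DUDD: Ā=123.4860, payoff=0.0000, prob=0.016109
UUDD: Ā=182.2171, payoff=0.0000, prob=0.041006
DDUD: Ā=111.4935, payoff=0.0000, prob=0.016109
UDUD: Ā=164.5209, payoff=0.0000, prob=0.041006
DUUD: Ā=149.8959, payoff=0.0000, prob=0.041006
UUUD: Ā=221.1878, payoff=0.0000, prob=0.104378
DDDU: Ā=101.6596, payoff=0.0000, prob=0.016109
UDDU: Ā=150.0099, payoff=0.0000, prob=0.041006
DUDU: Ā=135.3849, payoff=12.2842, prob=0.041006
UUDU: Ā=199.7753, payoff=18.1267, prob=0.104378
DDUU: Ā=123.3924, payoff=24.2767, prob=0.041006
UDUU: Ā=182.0791, payoff=35.8229, prob=0.104378
DUUU: Ā=167.4541, payoff=50.4479, prob=0.104378
UUUU: Ā=247.0969, payoff=74.4415, prob=0.265689
Price = Σ prob·payoff / R^4 = 32.174272 / 1.464100 = 21.9755

price = 21.9755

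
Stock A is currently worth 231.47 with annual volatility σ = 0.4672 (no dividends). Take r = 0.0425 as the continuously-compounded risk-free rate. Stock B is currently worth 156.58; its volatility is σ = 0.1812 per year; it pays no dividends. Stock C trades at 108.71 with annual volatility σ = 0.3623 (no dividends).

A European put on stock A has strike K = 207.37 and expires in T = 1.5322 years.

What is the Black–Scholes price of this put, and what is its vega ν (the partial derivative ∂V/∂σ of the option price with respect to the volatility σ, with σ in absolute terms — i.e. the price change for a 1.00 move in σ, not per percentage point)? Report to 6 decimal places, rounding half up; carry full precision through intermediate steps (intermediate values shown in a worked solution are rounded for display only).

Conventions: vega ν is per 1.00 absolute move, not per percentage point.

σ√T = 0.4672·√1.5322 = 0.578310
d₁ = (ln(S/K) + (r+σ²/2)T) / (σ√T) = (ln(231.47/207.37) + (0.0425+0.4672²/2)·1.5322) / 0.578310 = (0.109946 + 0.232340) / 0.578310 = 0.591872
d₂ = d₁ − σ√T = 0.591872 − 0.578310 = 0.013562
e^{−rT} = 0.936956
N(−d₁) = 0.276968,  N(−d₂) = 0.494590
Put price V = K·e^{−rT}·N(−d₂) − S·N(−d₁) = 96.097129 − 64.109835 = 31.987293
φ(d₁) = (1/√(2π))·e^{−d₁²/2} = 0.334843
ν = S·φ(d₁)·√T = 95.938556

price = 31.987293
ν = 95.938556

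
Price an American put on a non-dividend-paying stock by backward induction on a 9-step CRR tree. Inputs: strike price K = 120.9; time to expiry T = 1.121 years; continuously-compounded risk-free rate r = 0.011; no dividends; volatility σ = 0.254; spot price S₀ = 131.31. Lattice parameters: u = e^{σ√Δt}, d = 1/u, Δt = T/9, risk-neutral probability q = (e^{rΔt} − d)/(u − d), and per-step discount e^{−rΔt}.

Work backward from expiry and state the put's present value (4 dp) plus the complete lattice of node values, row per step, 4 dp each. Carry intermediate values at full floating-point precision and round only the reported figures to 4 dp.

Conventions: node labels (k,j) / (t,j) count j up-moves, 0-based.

price = 8.1739
tree:
8.1739
11.7868 4.3642
16.5381 6.7797 1.8141
22.4785 10.2830 3.0825 0.4738
29.4517 15.1447 5.1547 0.8929 0.0305
37.0234 21.5027 8.4427 1.6812 0.0593 0.0000
44.2151 29.1571 13.4434 3.1617 0.1153 0.0000 0.0000
50.7903 37.0234 20.5532 5.9392 0.2243 0.0000 0.0000 0.0000
56.8016 44.2151 29.1571 11.1423 0.4363 0.0000 0.0000 0.0000 0.0000
62.2976 50.7903 37.0234 20.5532 0.8488 0.0000 0.0000 0.0000 0.0000 0.0000

Δt=0.12456, u=1.09378, d=0.91426, q=0.48524, disc=e^(-rΔt)=0.99863
k=9 terminal: V=max(K-S,0) → 62.2976 50.7903 37.0234 20.5532 0.8488 0.0000 0.0000 0.0000 0.0000 0.0000
k=8: j=0 S=64.0984 intr=56.8016 cont=56.6361 V=56.8016[EX]; j=1 S=76.6849 intr=44.2151 cont=44.0496 V=44.2151[EX]; j=2 S=91.7429 intr=29.1571 cont=28.9916 V=29.1571[EX]; j=3 S=109.7577 intr=11.1423 cont=10.9767 V=11.1423[EX]; j=4 S=131.3100 intr=0.0000 cont=0.4363 V=0.4363[hold]; j=5 S=157.0943 intr=0.0000 cont=0.0000 V=0.0000[hold]; j=6 S=187.9417 intr=0.0000 cont=0.0000 V=0.0000[hold]; j=7 S=224.8464 intr=0.0000 cont=0.0000 V=0.0000[hold]; j=8 S=268.9978 intr=0.0000 cont=0.0000 V=0.0000[hold]
k=7: j=0 S=70.1097 intr=50.7903 cont=50.6247 V=50.7903[EX]; j=1 S=83.8766 intr=37.0234 cont=36.8578 V=37.0234[EX]; j=2 S=100.3468 intr=20.5532 cont=20.3876 V=20.5532[EX]; j=3 S=120.0512 intr=0.8488 cont=5.9392 V=5.9392[hold]; j=4 S=143.6247 intr=0.0000 cont=0.2243 V=0.2243[hold]; j=5 S=171.8272 intr=0.0000 cont=0.0000 V=0.0000[hold]; j=6 S=205.5676 intr=0.0000 cont=0.0000 V=0.0000[hold]; j=7 S=245.9333 intr=0.0000 cont=0.0000 V=0.0000[hold]
k=6: j=0 S=76.6849 intr=44.2151 cont=44.0496 V=44.2151[EX]; j=1 S=91.7429 intr=29.1571 cont=28.9916 V=29.1571[EX]; j=2 S=109.7577 intr=11.1423 cont=13.4434 V=13.4434[hold]; j=3 S=131.3100 intr=0.0000 cont=3.1617 V=3.1617[hold]; j=4 S=157.0943 intr=0.0000 cont=0.1153 V=0.1153[hold]; j=5 S=187.9417 intr=0.0000 cont=0.0000 V=0.0000[hold]; j=6 S=224.8464 intr=0.0000 cont=0.0000 V=0.0000[hold]
k=5: j=0 S=83.8766 intr=37.0234 cont=36.8578 V=37.0234[EX]; j=1 S=100.3468 intr=20.5532 cont=21.5027 V=21.5027[hold]; j=2 S=120.0512 intr=0.8488 cont=8.4427 V=8.4427[hold]; j=3 S=143.6247 intr=0.0000 cont=1.6812 V=1.6812[hold]; j=4 S=171.8272 intr=0.0000 cont=0.0593 V=0.0593[hold]; j=5 S=205.5676 intr=0.0000 cont=0.0000 V=0.0000[hold]
k=4: j=0 S=91.7429 intr=29.1571 cont=29.4517 V=29.4517[hold]; j=1 S=109.7577 intr=11.1423 cont=15.1447 V=15.1447[hold]; j=2 S=131.3100 intr=0.0000 cont=5.1547 V=5.1547[hold]; j=3 S=157.0943 intr=0.0000 cont=0.8929 V=0.8929[hold]; j=4 S=187.9417 intr=0.0000 cont=0.0305 V=0.0305[hold]
k=3: j=0 S=100.3468 intr=20.5532 cont=22.4785 V=22.4785[hold]; j=1 S=120.0512 intr=0.8488 cont=10.2830 V=10.2830[hold]; j=2 S=143.6247 intr=0.0000 cont=3.0825 V=3.0825[hold]; j=3 S=171.8272 intr=0.0000 cont=0.4738 V=0.4738[hold]
k=2: j=0 S=109.7577 intr=11.1423 cont=16.5381 V=16.5381[hold]; j=1 S=131.3100 intr=0.0000 cont=6.7797 V=6.7797[hold]; j=2 S=157.0943 intr=0.0000 cont=1.8141 V=1.8141[hold]
k=1: j=0 S=120.0512 intr=0.8488 cont=11.7868 V=11.7868[hold]; j=1 S=143.6247 intr=0.0000 cont=4.3642 V=4.3642[hold]
k=0: j=0 S=131.3100 intr=0.0000 cont=8.1739 V=8.1739[hold]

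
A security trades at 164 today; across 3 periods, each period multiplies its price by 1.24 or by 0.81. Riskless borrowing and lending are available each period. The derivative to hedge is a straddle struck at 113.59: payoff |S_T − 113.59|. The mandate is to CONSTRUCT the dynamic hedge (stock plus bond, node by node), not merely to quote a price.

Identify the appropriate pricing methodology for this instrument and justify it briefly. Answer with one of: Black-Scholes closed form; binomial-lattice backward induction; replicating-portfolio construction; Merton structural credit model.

framework: replicating-portfolio construction

Key observation: since the answer must list Δ and B at each node of the 1.24/0.81 lattice on 164, the replicating-portfolio method — solving the two-state system at every node — is the one that applies.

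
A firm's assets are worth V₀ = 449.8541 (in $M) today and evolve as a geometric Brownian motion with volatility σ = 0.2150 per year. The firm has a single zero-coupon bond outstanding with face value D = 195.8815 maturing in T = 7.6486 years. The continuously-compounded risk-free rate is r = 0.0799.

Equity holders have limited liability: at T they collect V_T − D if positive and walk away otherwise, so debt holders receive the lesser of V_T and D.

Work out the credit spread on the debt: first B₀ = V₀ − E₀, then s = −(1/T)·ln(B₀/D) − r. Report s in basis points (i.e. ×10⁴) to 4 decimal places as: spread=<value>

spread=3.8826

With assets at 449.8541 and a single debt payment of 195.8815 at 7.6486 years:
d₁ = [ln(V₀/D) + (r + σ²/2)T] / (σ√T)
   = [ln(449.8541/195.8815) + (0.0799 + 0.5·0.2150²)·7.6486] / (0.2150·√7.6486)
   = [0.831413 + 0.787901] / 0.594606 = 2.723340
d₂ = d₁ − σ√T = 2.723340 − 0.594606 = 2.128734
N(d₁) = 0.996769,  N(d₂) = 0.983362,  e^(−rT) = 0.542741
E₀ = V₀·N(d₁) − D·e^(−rT)·N(d₂)
   = 449.8541·0.996769 − 195.8815·0.542741·0.983362 = 343.856435
B₀ = V₀ − E₀ = 449.8541 − 343.856435 = 105.997665
spread = −(1/T)·ln(B₀/D) − r = −(1/7.6486)·ln(105.997665/195.8815) − 0.0799 = 0.00038826
in basis points: 0.00038826 × 10⁴ = 3.8826 bp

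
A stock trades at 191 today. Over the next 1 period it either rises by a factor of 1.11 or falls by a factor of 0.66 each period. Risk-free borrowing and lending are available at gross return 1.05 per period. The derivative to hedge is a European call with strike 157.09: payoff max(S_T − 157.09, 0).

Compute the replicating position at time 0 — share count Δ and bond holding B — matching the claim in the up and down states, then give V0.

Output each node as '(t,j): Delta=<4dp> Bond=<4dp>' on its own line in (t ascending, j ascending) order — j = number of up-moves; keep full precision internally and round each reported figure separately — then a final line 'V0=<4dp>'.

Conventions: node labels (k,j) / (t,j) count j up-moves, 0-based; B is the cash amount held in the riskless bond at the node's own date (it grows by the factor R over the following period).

Under the risk-neutral measure, an up-move has probability p* = (R−d)/(u−d) = 0.8667 and values discount at R = 1.05.
Payoffs at expiry: V(1,0)=0.0000, V(1,1)=54.9200
  t=0,j=0: stock 191.0000 → up 212.0100 (V=54.9200), down 126.0600 (V=0.0000). Price 45.3308; hedge Δ=0.6390, bond B=-76.7137.
Verification: the root portfolio costs Δ(0,0)·S0 + B(0,0) = 45.3308, matching V0.

(0,0): Delta=0.6390 Bond=-76.7137
V0=45.3308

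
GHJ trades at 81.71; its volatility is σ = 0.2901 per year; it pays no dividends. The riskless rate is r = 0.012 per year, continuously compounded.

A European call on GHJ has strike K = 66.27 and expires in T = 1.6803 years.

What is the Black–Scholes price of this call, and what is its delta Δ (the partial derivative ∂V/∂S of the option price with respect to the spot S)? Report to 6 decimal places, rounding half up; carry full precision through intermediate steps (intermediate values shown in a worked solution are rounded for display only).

price = 21.261397
Δ = 0.787737

σ√T = 0.2901·√1.6803 = 0.376046
d₁ = (ln(S/K) + (r+σ²/2)T) / (σ√T) = (ln(81.71/66.27) + (0.012+0.2901²/2)·1.6803) / 0.376046 = (0.209439 + 0.090869) / 0.376046 = 0.798594
d₂ = d₁ − σ√T = 0.798594 − 0.376046 = 0.422547
e^{−rT} = 0.980038
N(d₁) = 0.787737,  N(d₂) = 0.663687
Call price V = S·N(d₁) − K·e^{−rT}·N(d₂) = 64.365986 − 43.104589 = 21.261397
Δ = N(d₁) = 0.787737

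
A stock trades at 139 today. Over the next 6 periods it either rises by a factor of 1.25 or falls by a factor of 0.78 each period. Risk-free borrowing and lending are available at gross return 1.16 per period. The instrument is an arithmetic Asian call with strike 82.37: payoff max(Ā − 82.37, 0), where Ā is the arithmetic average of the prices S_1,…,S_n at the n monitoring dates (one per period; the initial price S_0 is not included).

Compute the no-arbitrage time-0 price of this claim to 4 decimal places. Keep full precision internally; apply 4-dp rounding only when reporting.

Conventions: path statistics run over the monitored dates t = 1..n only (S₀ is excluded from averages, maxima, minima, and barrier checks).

Set p* = 0.8085 (from d < R < u); the path-dependent value is the discounted p*-expectation over all price paths.
Enumerate all 2^6 = 64 price paths (U = up ×1.25, D = down ×0.78); each path with k up-moves has probability p*^k·(1−p*)^(6−k).
DDDDDD: Ā=63.6393, payoff=0.0000, prob=0.000049
UDDDDD: Ā=101.9860, payoff=19.6160, prob=0.000208
DUDDDD: Ā=91.0977, payoff=8.7277, prob=0.000208
UUDDDD: Ā=145.9899, payoff=63.6199, prob=0.000879
DDUDDD: Ā=82.6048, payoff=0.2348, prob=0.000208
UDUDDD: Ā=132.3795, payoff=50.0095, prob=0.000879
DUUDDD: Ā=121.4912, payoff=39.1212, prob=0.000879
UUUDDD: Ā=194.6974, payoff=112.3274, prob=0.003711
DDDUDD: Ā=75.9803, payoff=0.0000, prob=0.000208
UDDUDD: Ā=121.7634, payoff=39.3934, prob=0.000879
DUDUDD: Ā=110.8750, payoff=28.5050, prob=0.000879
UUDUDD: Ā=177.6844, payoff=95.3144, prob=0.003711
DDUUDD: Ā=102.3821, payoff=20.0121, prob=0.000879
UDUUDD: Ā=164.0739, payoff=81.7039, prob=0.003711
DUUUDD: Ā=153.1856, payoff=70.8156, prob=0.003711
UUUUDD: Ā=245.4897, payoff=163.1197, prob=0.015669
DDDDUD: Ā=70.8133, payoff=0.0000, prob=0.000208
UDDDUD: Ā=113.4828, payoff=31.1128, prob=0.000879
DUDDUD: Ā=102.5945, payoff=20.2245, prob=0.000879
UUDDUD: Ā=164.4142, payoff=82.0442, prob=0.003711
DDUDUD: Ā=94.1016, payoff=11.7316, prob=0.000879
UDUDUD: Ā=150.8038, payoff=68.4338, prob=0.003711
DUUDUD: Ā=139.9154, payoff=57.5454, prob=0.003711
UUUDUD: Ā=224.2235, payoff=141.8535, prob=0.015669
DDDUUD: Ā=87.4771, payoff=5.1071, prob=0.000879
UDDUUD: Ā=140.1877, payoff=57.8177, prob=0.003711
DUDUUD: Ā=129.2993, payoff=46.9293, prob=0.003711
UUDUUD: Ā=207.2104, payoff=124.8404, prob=0.015669
DDUUUD: Ā=120.8064, payoff=38.4364, prob=0.003711
UDUUUD: Ā=193.6000, payoff=111.2300, prob=0.015669
DUUUUD: Ā=182.7117, payoff=100.3417, prob=0.015669
UUUUUD: Ā=292.8072, payoff=210.4372, prob=0.066157
DDDDDU: Ā=66.7829, payoff=0.0000, prob=0.000208
UDDDDU: Ā=107.0239, payoff=24.6539, prob=0.000879
DUDDDU: Ā=96.1356, payoff=13.7656, prob=0.000879
UUDDDU: Ā=154.0635, payoff=71.6935, prob=0.003711
DDUDDU: Ā=87.6427, payoff=5.2727, prob=0.000879
UDUDDU: Ā=140.4531, payoff=58.0831, prob=0.003711
DUUDDU: Ā=129.5647, payoff=47.1947, prob=0.003711
UUUDDU: Ā=207.6358, payoff=125.2658, prob=0.015669
DDDUDU: Ā=81.0182, payoff=0.0000, prob=0.000879
UDDUDU: Ā=129.8369, payoff=47.4669, prob=0.003711
DUDUDU: Ā=118.9486, payoff=36.5786, prob=0.003711
UUDUDU: Ā=190.6228, payoff=108.2528, prob=0.015669
DDUUDU: Ā=110.4557, payoff=28.0857, prob=0.003711
UDUUDU: Ā=177.0123, payoff=94.6423, prob=0.015669
DUUUDU: Ā=166.1240, payoff=83.7540, prob=0.015669
UUUUDU: Ā=266.2244, payoff=183.8544, prob=0.066157
DDDDUU: Ā=75.8512, payoff=0.0000, prob=0.000879
UDDDUU: Ā=121.5564, payoff=39.1864, prob=0.003711
DUDDUU: Ā=110.6680, payoff=28.2980, prob=0.003711
UUDDUU: Ā=177.3526, payoff=94.9826, prob=0.015669
DDUDUU: Ā=102.1751, payoff=19.8051, prob=0.003711
UDUDUU: Ā=163.7422, payoff=81.3722, prob=0.015669
DUUDUU: Ā=152.8538, payoff=70.4838, prob=0.015669
UUUDUU: Ā=244.9581, payoff=162.5881, prob=0.066157
DDDUUU: Ā=95.5507, payoff=13.1807, prob=0.003711
UDDUUU: Ā=153.1261, payoff=70.7561, prob=0.015669
DUDUUU: Ā=142.2377, payoff=59.8677, prob=0.015669
UUDUUU: Ā=227.9451, payoff=145.5751, prob=0.066157
DDUUUU: Ā=133.7448, payoff=51.3748, prob=0.015669
UDUUUU: Ā=214.3347, payoff=131.9647, prob=0.066157
DUUUUU: Ā=203.4463, payoff=121.0763, prob=0.066157
UUUUUU: Ā=326.0358, payoff=243.6658, prob=0.279328
Price = Σ prob·payoff / R^6 = 158.899554 / 2.436396 = 65.2191

price = 65.2191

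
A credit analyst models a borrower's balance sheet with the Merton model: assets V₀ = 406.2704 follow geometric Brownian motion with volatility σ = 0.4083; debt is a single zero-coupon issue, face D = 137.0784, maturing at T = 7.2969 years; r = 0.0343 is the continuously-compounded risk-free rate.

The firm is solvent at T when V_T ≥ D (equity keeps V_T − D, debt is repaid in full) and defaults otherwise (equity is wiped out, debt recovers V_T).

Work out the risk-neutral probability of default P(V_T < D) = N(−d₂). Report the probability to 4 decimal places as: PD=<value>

PD=0.2545

Equity is a call on the firm's assets struck at D = 137.0784:
d₁ = [ln(V₀/D) + (r + σ²/2)T] / (σ√T)
   = [ln(406.2704/137.0784) + (0.0343 + 0.5·0.4083²)·7.2969] / (0.4083·√7.2969)
   = [1.086466 + 0.858513] / 1.102932 = 1.763463
d₂ = d₁ − σ√T = 1.763463 − 1.102932 = 0.660531
risk-neutral PD = N(−d₂) = N(-0.660531) = 0.254457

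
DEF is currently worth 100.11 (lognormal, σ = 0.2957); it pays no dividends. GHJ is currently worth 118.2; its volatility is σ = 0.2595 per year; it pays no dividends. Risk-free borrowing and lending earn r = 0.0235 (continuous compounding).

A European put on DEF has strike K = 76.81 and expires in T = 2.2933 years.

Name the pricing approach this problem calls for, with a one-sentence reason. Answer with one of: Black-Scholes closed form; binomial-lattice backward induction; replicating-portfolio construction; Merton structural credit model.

Key observation: everything needed for the exact continuous-time valuation of the European put on DEF (strike 76.81) is given, and no feature rules the closed form out.

framework: Black-Scholes closed form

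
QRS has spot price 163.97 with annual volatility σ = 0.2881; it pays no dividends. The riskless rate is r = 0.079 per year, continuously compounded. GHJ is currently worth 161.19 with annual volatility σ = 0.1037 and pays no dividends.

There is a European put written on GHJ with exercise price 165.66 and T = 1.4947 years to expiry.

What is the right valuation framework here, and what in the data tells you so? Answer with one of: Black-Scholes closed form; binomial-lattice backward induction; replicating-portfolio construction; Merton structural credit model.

framework: Black-Scholes closed form

Key observation: a European-exercise option on GHJ struck at 165.66 — a GBM underlying with constant parameters — admits an analytic price: the data contain no early exercise, no discrete tree, no debt structure.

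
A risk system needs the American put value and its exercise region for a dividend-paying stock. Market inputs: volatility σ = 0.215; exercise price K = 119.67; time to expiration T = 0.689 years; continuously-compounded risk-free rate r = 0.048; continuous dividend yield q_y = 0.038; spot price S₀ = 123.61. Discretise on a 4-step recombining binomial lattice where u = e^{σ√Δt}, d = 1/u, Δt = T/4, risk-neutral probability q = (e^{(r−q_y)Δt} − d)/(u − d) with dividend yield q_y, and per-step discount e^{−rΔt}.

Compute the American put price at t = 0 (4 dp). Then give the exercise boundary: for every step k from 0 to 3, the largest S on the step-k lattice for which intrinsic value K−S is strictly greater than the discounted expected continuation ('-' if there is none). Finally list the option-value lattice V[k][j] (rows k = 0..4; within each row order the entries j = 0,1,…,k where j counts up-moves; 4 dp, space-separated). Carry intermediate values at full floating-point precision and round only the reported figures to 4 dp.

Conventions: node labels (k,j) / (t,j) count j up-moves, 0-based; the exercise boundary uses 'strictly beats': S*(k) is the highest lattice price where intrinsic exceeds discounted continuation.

price = 6.3969
boundary = - - - 94.5791
tree:
6.3969
10.5498 2.1374
16.7534 4.2040 0.0000
25.0909 8.2687 0.0000 0.0000
33.1647 16.2634 0.0000 0.0000 0.0000

params: Δt=0.17225 u=1.09333 d=0.91463 q=0.48735 e^(-rΔt)=0.99177
t_4 payoffs: 33.1647 16.2634 0.0000 0.0000 0.0000
t_3: node(3,0) S=94.5791 payoff=25.0909 vs cont=24.7225 → 25.0909 [stop]  node(3,1) S=113.0579 payoff=6.6121 vs cont=8.2687 → 8.2687 [wait]  node(3,2) S=135.1470 payoff=0.0000 vs cont=0.0000 → 0.0000 [wait]  node(3,3) S=161.5518 payoff=0.0000 vs cont=0.0000 → 0.0000 [wait]  ⇒ S*(3)=94.5791
t_2: node(2,0) S=103.4066 payoff=16.2634 vs cont=16.7534 → 16.7534 [wait]  node(2,1) S=123.6100 payoff=0.0000 vs cont=4.2040 → 4.2040 [wait]  node(2,2) S=147.7607 payoff=0.0000 vs cont=0.0000 → 0.0000 [wait]  ⇒ S*(2)=-
t_1: node(1,0) S=113.0579 payoff=6.6121 vs cont=10.5498 → 10.5498 [wait]  node(1,1) S=135.1470 payoff=0.0000 vs cont=2.1374 → 2.1374 [wait]  ⇒ S*(1)=-
t_0: node(0,0) S=123.6100 payoff=0.0000 vs cont=6.3969 → 6.3969 [wait]  ⇒ S*(0)=-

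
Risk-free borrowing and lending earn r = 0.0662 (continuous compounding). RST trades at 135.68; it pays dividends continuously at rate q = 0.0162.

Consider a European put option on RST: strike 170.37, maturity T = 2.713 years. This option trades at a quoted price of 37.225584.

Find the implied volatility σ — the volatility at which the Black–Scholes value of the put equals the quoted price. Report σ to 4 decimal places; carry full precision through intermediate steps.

sigma = 0.3466

At σ = 0.3466 the Black–Scholes value reproduces the quote:
σ√T = 0.3466·√2.713 = 0.570891
d₁ = (ln(S/K) + (r−q+σ²/2)T) / (σ√T) = (ln(135.68/170.37) + (0.0662−0.0162+0.3466²/2)·2.713) / 0.570891 = (-0.227673 + 0.298608) / 0.570891 = 0.124253
d₂ = d₁ − σ√T = 0.124253 − 0.570891 = -0.446638
e^{−rT} = 0.835604
e^{−qT} = 0.957001
N(−d₁) = 0.450557,  N(−d₂) = 0.672432
V = K·e^{−rT}·N(−d₂) − S·e^{−qT}·N(−d₁) = 95.728626 − 58.503042 = 37.225584 (equal to the quote); since ∂V/∂σ > 0 for all σ, the implied volatility is unique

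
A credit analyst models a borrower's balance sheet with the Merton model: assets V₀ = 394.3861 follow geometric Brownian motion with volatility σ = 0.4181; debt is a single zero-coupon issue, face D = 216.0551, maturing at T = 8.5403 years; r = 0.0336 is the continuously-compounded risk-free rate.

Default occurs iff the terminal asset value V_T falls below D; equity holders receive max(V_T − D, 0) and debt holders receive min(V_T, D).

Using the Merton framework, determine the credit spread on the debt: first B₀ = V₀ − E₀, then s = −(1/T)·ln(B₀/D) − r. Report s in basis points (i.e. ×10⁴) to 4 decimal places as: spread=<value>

spread=311.8105

Equity is a call on the firm's assets struck at D = 216.0551:
d₁ = [ln(V₀/D) + (r + σ²/2)T] / (σ√T)
   = [ln(394.3861/216.0551) + (0.0336 + 0.5·0.4181²)·8.5403] / (0.4181·√8.5403)
   = [0.601797 + 1.033409] / 1.221847 = 1.338307
d₂ = d₁ − σ√T = 1.338307 − 1.221847 = 0.116460
N(d₁) = 0.909602,  N(d₂) = 0.546356,  e^(−rT) = 0.750546
E₀ = V₀·N(d₁) − D·e^(−rT)·N(d₂)
   = 394.3861·0.909602 − 216.0551·0.750546·0.546356 = 270.137567
B₀ = V₀ − E₀ = 394.3861 − 270.137567 = 124.248533
spread = −(1/T)·ln(B₀/D) − r = −(1/8.5403)·ln(124.248533/216.0551) − 0.0336 = 0.03118105
in basis points: 0.03118105 × 10⁴ = 311.8105 bp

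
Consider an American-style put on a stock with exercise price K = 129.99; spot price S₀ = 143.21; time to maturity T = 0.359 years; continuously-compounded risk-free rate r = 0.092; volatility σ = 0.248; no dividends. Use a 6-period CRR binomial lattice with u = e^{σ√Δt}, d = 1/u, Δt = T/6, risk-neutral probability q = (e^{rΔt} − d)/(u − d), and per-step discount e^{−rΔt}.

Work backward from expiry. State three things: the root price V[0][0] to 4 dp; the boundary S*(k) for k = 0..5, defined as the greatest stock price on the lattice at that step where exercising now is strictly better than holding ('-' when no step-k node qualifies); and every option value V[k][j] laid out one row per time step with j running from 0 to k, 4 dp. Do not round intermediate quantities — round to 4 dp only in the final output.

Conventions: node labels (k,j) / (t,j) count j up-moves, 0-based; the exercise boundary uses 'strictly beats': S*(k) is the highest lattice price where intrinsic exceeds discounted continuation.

params: Δt=0.05983 u=1.06254 d=0.94114 q=0.53031 e^(-rΔt)=0.99451
t_6 payoffs: 30.4724 17.6353 3.1424 0.0000 0.0000 0.0000 0.0000
t_5: node(5,0) S=105.7415 payoff=24.2485 vs cont=23.5349 → 24.2485 [stop]  node(5,1) S=119.3814 payoff=10.6086 vs cont=9.8950 → 10.6086 [stop]  node(5,2) S=134.7807 payoff=0.0000 vs cont=1.4679 → 1.4679 [wait]  node(5,3) S=152.1665 payoff=0.0000 vs cont=0.0000 → 0.0000 [wait]  node(5,4) S=171.7948 payoff=0.0000 vs cont=0.0000 → 0.0000 [wait]  node(5,5) S=193.9551 payoff=0.0000 vs cont=0.0000 → 0.0000 [wait]  ⇒ S*(5)=119.3814
t_4: node(4,0) S=112.3547 payoff=17.6353 vs cont=16.9218 → 17.6353 [stop]  node(4,1) S=126.8476 payoff=3.1424 vs cont=5.7296 → 5.7296 [wait]  node(4,2) S=143.2100 payoff=0.0000 vs cont=0.6857 → 0.6857 [wait]  node(4,3) S=161.6830 payoff=0.0000 vs cont=0.0000 → 0.0000 [wait]  node(4,4) S=182.5390 payoff=0.0000 vs cont=0.0000 → 0.0000 [wait]  ⇒ S*(4)=112.3547
t_3: node(3,0) S=119.3814 payoff=10.6086 vs cont=11.2595 → 11.2595 [wait]  node(3,1) S=134.7807 payoff=0.0000 vs cont=3.0380 → 3.0380 [wait]  node(3,2) S=152.1665 payoff=0.0000 vs cont=0.3203 → 0.3203 [wait]  node(3,3) S=171.7948 payoff=0.0000 vs cont=0.0000 → 0.0000 [wait]  ⇒ S*(3)=-
t_2: node(2,0) S=126.8476 payoff=3.1424 vs cont=6.8617 → 6.8617 [wait]  node(2,1) S=143.2100 payoff=0.0000 vs cont=1.5880 → 1.5880 [wait]  node(2,2) S=161.6830 payoff=0.0000 vs cont=0.1496 → 0.1496 [wait]  ⇒ S*(2)=-
t_1: node(1,0) S=134.7807 payoff=0.0000 vs cont=4.0427 → 4.0427 [wait]  node(1,1) S=152.1665 payoff=0.0000 vs cont=0.8207 → 0.8207 [wait]  ⇒ S*(1)=-
t_0: node(0,0) S=143.2100 payoff=0.0000 vs cont=2.3212 → 2.3212 [wait]  ⇒ S*(0)=-

price = 2.3212
boundary = - - - - 112.3547 119.3814
tree:
2.3212
4.0427 0.8207
6.8617 1.5880 0.1496
11.2595 3.0380 0.3203 0.0000
17.6353 5.7296 0.6857 0.0000 0.0000
24.2485 10.6086 1.4679 0.0000 0.0000 0.0000
30.4724 17.6353 3.1424 0.0000 0.0000 0.0000 0.0000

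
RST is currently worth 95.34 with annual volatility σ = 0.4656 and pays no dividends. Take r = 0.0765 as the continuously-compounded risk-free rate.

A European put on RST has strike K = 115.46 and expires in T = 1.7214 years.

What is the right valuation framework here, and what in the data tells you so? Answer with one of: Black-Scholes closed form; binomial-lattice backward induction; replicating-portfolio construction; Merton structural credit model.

framework: Black-Scholes closed form

Key observation: with RST following a GBM at constant σ and r, the European put struck at 115.46 prices in closed form — nothing here needs a stepwise model or a balance sheet.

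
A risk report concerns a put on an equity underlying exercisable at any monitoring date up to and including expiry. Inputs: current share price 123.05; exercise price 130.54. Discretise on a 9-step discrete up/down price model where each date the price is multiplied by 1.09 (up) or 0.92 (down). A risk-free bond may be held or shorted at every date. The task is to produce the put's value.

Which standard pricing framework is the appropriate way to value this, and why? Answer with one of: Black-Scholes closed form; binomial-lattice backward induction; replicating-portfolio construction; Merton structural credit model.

framework: binomial-lattice backward induction

Key observation: the defining feature is the embedded early-exercise option across 9 discrete dates on the spot-123.05 tree; pricing the strike-130.54 put means working backward with an exercise test at every node.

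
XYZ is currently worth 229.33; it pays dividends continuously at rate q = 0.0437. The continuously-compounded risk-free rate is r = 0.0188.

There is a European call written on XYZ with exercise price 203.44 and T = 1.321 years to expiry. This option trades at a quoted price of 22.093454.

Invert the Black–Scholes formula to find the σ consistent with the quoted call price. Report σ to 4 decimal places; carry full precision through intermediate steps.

sigma = 0.1134

At σ = 0.1134 the Black–Scholes value reproduces the quote:
σ√T = 0.1134·√1.321 = 0.130336
d₁ = (ln(S/K) + (r−q+σ²/2)T) / (σ√T) = (ln(229.33/203.44) + (0.0188−0.0437+0.1134²/2)·1.321) / 0.130336 = (0.119791 − 0.024399) / 0.130336 = 0.731891
d₂ = d₁ − σ√T = 0.731891 − 0.130336 = 0.601555
e^{−rT} = 0.975471
e^{−qT} = 0.943907
N(d₁) = 0.767882,  N(d₂) = 0.726265
V = S·e^{−qT}·N(d₁) − K·e^{−rT}·N(d₂) = 166.220564 − 144.127110 = 22.093454 (the observed quote) — the price is monotone increasing in volatility, hence this σ is the only solution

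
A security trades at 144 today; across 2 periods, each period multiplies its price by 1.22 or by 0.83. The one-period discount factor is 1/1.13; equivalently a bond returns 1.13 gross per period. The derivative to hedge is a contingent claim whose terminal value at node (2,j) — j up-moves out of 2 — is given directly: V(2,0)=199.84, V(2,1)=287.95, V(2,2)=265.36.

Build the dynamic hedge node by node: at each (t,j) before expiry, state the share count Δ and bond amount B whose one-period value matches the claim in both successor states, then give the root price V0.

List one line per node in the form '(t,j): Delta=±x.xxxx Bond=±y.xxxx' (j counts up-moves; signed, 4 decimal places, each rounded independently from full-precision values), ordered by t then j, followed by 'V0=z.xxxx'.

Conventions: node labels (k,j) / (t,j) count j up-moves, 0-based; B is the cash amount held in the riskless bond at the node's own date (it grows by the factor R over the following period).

No-arbitrage ⇒ martingale measure with p* = (R−d)/(u−d) = 0.7692.
Terminal payoffs: V(2,0)=199.8400, V(2,1)=287.9500, V(2,2)=265.3600
  t=1,j=0: stock 119.5200 → up 145.8144 (V=287.9500), down 99.2016 (V=199.8400). Price 236.8291; hedge Δ=1.8903, bond B=10.9061.
  t=1,j=1: stock 175.6800 → up 214.3296 (V=265.3600), down 145.8144 (V=287.9500). Price 239.4452; hedge Δ=-0.3297, bond B=297.3683.
  t=0,j=0: stock 144.0000 → up 175.6800 (V=239.4452), down 119.5200 (V=236.8291). Price 211.3642; hedge Δ=0.0466, bond B=204.6563.
Sanity check at the root: Δ(0,0)·S0 + B(0,0) reproduces V0 = 211.3642.

(0,0): Delta=0.0466 Bond=204.6563
(1,0): Delta=1.8903 Bond=10.9061
(1,1): Delta=-0.3297 Bond=297.3683
V0=211.3642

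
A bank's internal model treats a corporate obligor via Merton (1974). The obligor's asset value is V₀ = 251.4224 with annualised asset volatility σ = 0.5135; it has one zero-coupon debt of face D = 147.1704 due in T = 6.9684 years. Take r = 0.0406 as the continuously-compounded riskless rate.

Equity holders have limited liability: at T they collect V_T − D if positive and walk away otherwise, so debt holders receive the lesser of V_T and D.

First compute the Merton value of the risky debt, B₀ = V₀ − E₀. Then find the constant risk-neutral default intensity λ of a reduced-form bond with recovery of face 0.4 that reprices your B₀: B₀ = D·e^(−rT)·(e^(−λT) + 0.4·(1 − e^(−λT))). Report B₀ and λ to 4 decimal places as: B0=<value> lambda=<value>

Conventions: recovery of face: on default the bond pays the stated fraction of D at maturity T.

B0=77.3249 lambda=0.1008

Work the structural quantities from V₀ = 251.4224 against face 147.1704:
d₁ = [ln(V₀/D) + (r + σ²/2)T] / (σ√T)
   = [ln(251.4224/147.1704) + (0.0406 + 0.5·0.5135²)·6.9684] / (0.5135·√6.9684)
   = [0.535543 + 1.201639] / 1.355523 = 1.281558
d₂ = d₁ − σ√T = 1.281558 − 1.355523 = -0.073965
N(d₁) = 0.900001,  N(d₂) = 0.470519,  e^(−rT) = 0.753582
E₀ = V₀·N(d₁) − D·e^(−rT)·N(d₂)
   = 251.4224·0.900001 − 147.1704·0.753582·0.470519 = 174.097530
B₀ = V₀ − E₀ = 251.4224 − 174.097530 = 77.324870
e^(−λT) = (B₀·e^(rT)/D − 0.4)/(1 − 0.4) = (77.3249·1.326995/147.1704 − 0.4)/0.6 = 0.49536230
λ = −ln(0.49536230)/6.9684 = 0.100807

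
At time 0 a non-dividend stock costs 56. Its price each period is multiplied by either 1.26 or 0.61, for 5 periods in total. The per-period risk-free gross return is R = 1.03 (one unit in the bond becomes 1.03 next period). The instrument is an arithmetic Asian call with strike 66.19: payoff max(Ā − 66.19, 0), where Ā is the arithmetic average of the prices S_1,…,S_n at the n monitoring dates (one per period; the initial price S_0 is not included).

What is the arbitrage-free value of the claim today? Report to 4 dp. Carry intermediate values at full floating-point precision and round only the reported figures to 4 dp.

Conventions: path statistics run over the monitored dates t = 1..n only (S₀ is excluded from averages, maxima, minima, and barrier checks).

price = 8.5295

No-arbitrage gives p* = (R−d)/(u−d) = 0.6462: enumerate every path, weight its payoff by its p*-probability, and discount by R^5.
Enumerate all 2^5 = 32 price paths (U = up ×1.26, D = down ×0.61); each path with k up-moves has probability p*^k·(1−p*)^(5−k).
DDDDD: Ā=16.0384, payoff=0.0000, prob=0.005547
UDDDD: Ā=33.1285, payoff=0.0000, prob=0.010130
DUDDD: Ā=25.8485, payoff=0.0000, prob=0.010130
UUDDD: Ā=53.3919, payoff=0.0000, prob=0.018498
DDUDD: Ā=21.4077, payoff=0.0000, prob=0.010130
UDUDD: Ā=44.2191, payoff=0.0000, prob=0.018498
DUUDD: Ā=36.9391, payoff=0.0000, prob=0.018498
UUUDD: Ā=76.3005, payoff=10.1105, prob=0.033778
DDDUD: Ā=18.6988, payoff=0.0000, prob=0.010130
UDDUD: Ā=38.6237, payoff=0.0000, prob=0.018498
DUDUD: Ā=31.3437, payoff=0.0000, prob=0.018498
UUDUD: Ā=64.7428, payoff=0.0000, prob=0.033778
DDUUD: Ā=26.9029, payoff=0.0000, prob=0.018498
UDUUD: Ā=55.5700, payoff=0.0000, prob=0.033778
DUUUD: Ā=48.2900, payoff=0.0000, prob=0.033778
UUUUD: Ā=99.7465, payoff=33.5565, prob=0.061682
DDDDU: Ā=17.0464, payoff=0.0000, prob=0.010130
UDDDU: Ā=35.2105, payoff=0.0000, prob=0.018498
DUDDU: Ā=27.9305, payoff=0.0000, prob=0.018498
UUDDU: Ā=57.6926, payoff=0.0000, prob=0.033778
DDUDU: Ā=23.4897, payoff=0.0000, prob=0.018498
UDUDU: Ā=48.5198, payoff=0.0000, prob=0.033778
DUUDU: Ā=41.2398, payoff=0.0000, prob=0.033778
UUUDU: Ā=85.1838, payoff=18.9938, prob=0.061682
DDDUU: Ā=20.7808, payoff=0.0000, prob=0.018498
UDDUU: Ā=42.9244, payoff=0.0000, prob=0.033778
DUDUU: Ā=35.6444, payoff=0.0000, prob=0.033778
UUDUU: Ā=73.6260, payoff=7.4360, prob=0.061682
DDUUU: Ā=31.2036, payoff=0.0000, prob=0.033778
UDUUU: Ā=64.4532, payoff=0.0000, prob=0.061682
DUUUU: Ā=57.1732, payoff=0.0000, prob=0.061682
UUUUU: Ā=118.0956, payoff=51.9056, prob=0.112637
Price = Σ prob·payoff / R^5 = 9.888058 / 1.159274 = 8.5295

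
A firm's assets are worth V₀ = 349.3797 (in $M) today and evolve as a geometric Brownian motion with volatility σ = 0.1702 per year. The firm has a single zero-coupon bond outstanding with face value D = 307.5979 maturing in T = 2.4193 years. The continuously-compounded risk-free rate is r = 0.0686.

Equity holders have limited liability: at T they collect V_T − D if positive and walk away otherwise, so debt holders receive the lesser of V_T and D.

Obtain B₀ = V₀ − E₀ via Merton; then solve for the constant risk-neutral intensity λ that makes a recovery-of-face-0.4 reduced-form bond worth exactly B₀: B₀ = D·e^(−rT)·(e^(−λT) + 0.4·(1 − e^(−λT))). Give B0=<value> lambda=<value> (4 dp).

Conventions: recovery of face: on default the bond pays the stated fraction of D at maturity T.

Work the structural quantities from V₀ = 349.3797 against face 307.5979:
d₁ = [ln(V₀/D) + (r + σ²/2)T] / (σ√T)
   = [ln(349.3797/307.5979) + (0.0686 + 0.5·0.1702²)·2.4193] / (0.1702·√2.4193)
   = [0.127366 + 0.201005] / 0.264731 = 1.240396
d₂ = d₁ − σ√T = 1.240396 − 0.264731 = 0.975665
N(d₁) = 0.892586,  N(d₂) = 0.835385,  e^(−rT) = 0.847077
E₀ = V₀·N(d₁) − D·e^(−rT)·N(d₂)
   = 349.3797·0.892586 − 307.5979·0.847077·0.835385 = 94.184208
B₀ = V₀ − E₀ = 349.3797 − 94.184208 = 255.195492
e^(−λT) = (B₀·e^(rT)/D − 0.4)/(1 − 0.4) = (255.1955·1.180531/307.5979 − 0.4)/0.6 = 0.96569218
λ = −ln(0.96569218)/2.4193 = 0.014430

B0=255.1955 lambda=0.0144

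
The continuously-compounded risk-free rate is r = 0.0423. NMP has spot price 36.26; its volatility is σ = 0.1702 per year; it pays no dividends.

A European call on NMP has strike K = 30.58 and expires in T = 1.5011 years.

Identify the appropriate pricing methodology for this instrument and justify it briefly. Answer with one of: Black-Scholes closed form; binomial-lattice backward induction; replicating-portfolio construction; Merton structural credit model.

Key observation: a European-exercise option on NMP struck at 30.58 — a GBM underlying with constant parameters — admits an analytic price: the data contain no early exercise, no discrete tree, no debt structure.

framework: Black-Scholes closed form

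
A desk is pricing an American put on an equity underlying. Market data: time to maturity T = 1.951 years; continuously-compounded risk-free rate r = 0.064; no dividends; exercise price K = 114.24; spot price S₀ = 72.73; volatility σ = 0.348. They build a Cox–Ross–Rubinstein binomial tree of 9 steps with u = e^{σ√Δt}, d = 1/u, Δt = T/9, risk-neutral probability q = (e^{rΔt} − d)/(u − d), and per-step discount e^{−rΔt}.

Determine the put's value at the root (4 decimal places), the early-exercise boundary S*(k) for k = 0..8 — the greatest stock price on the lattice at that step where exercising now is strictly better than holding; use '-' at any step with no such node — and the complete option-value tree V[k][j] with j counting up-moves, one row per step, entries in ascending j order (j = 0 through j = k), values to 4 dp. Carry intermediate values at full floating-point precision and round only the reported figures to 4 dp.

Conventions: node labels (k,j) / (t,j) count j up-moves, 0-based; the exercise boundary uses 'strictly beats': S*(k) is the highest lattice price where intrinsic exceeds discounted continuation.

Δt=0.21678, u=1.17589, d=0.85042, q=0.50251, disc=e^(-rΔt)=0.98622
k=9 terminal: V=max(K-S,0) → 97.3197 90.8440 81.8898 69.5087 52.3891 28.7174 0.0000 0.0000 0.0000 0.0000
k=8: j=0 S=19.8964 intr=94.3436 cont=92.7696 V=94.3436[EX]; j=1 S=27.5112 intr=86.7288 cont=85.1548 V=86.7288[EX]; j=2 S=38.0403 intr=76.1997 cont=74.6257 V=76.1997[EX]; j=3 S=52.5992 intr=61.6408 cont=60.0668 V=61.6408[EX]; j=4 S=72.7300 intr=41.5100 cont=39.9360 V=41.5100[EX]; j=5 S=100.5653 intr=13.6747 cont=14.0899 V=14.0899[hold]; j=6 S=139.0538 intr=0.0000 cont=0.0000 V=0.0000[hold]; j=7 S=192.2726 intr=0.0000 cont=0.0000 V=0.0000[hold]; j=8 S=265.8594 intr=0.0000 cont=0.0000 V=0.0000[hold]  S*(8)=72.7300
k=7: j=0 S=23.3960 intr=90.8440 cont=89.2700 V=90.8440[EX]; j=1 S=32.3502 intr=81.8898 cont=80.3158 V=81.8898[EX]; j=2 S=44.7313 intr=69.5087 cont=67.9347 V=69.5087[EX]; j=3 S=61.8509 intr=52.3891 cont=50.8151 V=52.3891[EX]; j=4 S=85.5226 intr=28.7174 cont=27.3492 V=28.7174[EX]; j=5 S=118.2539 intr=0.0000 cont=6.9131 V=6.9131[hold]; j=6 S=163.5122 intr=0.0000 cont=0.0000 V=0.0000[hold]; j=7 S=226.0918 intr=0.0000 cont=0.0000 V=0.0000[hold]  S*(7)=85.5226
k=6: j=0 S=27.5112 intr=86.7288 cont=85.1548 V=86.7288[EX]; j=1 S=38.0403 intr=76.1997 cont=74.6257 V=76.1997[EX]; j=2 S=52.5992 intr=61.6408 cont=60.0668 V=61.6408[EX]; j=3 S=72.7300 intr=41.5100 cont=39.9360 V=41.5100[EX]; j=4 S=100.5653 intr=13.6747 cont=17.5159 V=17.5159[hold]; j=5 S=139.0538 intr=0.0000 cont=3.3918 V=3.3918[hold]; j=6 S=192.2726 intr=0.0000 cont=0.0000 V=0.0000[hold]  S*(6)=72.7300
k=5: j=0 S=32.3502 intr=81.8898 cont=80.3158 V=81.8898[EX]; j=1 S=44.7313 intr=69.5087 cont=67.9347 V=69.5087[EX]; j=2 S=61.8509 intr=52.3891 cont=50.8151 V=52.3891[EX]; j=3 S=85.5226 intr=28.7174 cont=29.0470 V=29.0470[hold]; j=4 S=118.2539 intr=0.0000 cont=10.2749 V=10.2749[hold]; j=5 S=163.5122 intr=0.0000 cont=1.6642 V=1.6642[hold]  S*(5)=61.8509
k=4: j=0 S=38.0403 intr=76.1997 cont=74.6257 V=76.1997[EX]; j=1 S=52.5992 intr=61.6408 cont=60.0668 V=61.6408[EX]; j=2 S=72.7300 intr=41.5100 cont=40.0994 V=41.5100[EX]; j=3 S=100.5653 intr=13.6747 cont=19.3437 V=19.3437[hold]; j=4 S=139.0538 intr=0.0000 cont=5.8660 V=5.8660[hold]  S*(4)=72.7300
k=3: j=0 S=44.7313 intr=69.5087 cont=67.9347 V=69.5087[EX]; j=1 S=61.8509 intr=52.3891 cont=50.8151 V=52.3891[EX]; j=2 S=85.5226 intr=28.7174 cont=29.9529 V=29.9529[hold]; j=3 S=118.2539 intr=0.0000 cont=12.3979 V=12.3979[hold]  S*(3)=61.8509
k=2: j=0 S=52.5992 intr=61.6408 cont=60.0668 V=61.6408[EX]; j=1 S=72.7300 intr=41.5100 cont=40.5483 V=41.5100[EX]; j=2 S=100.5653 intr=13.6747 cont=20.8403 V=20.8403[hold]  S*(2)=72.7300
k=1: j=0 S=61.8509 intr=52.3891 cont=50.8151 V=52.3891[EX]; j=1 S=85.5226 intr=28.7174 cont=30.6945 V=30.6945[hold]  S*(1)=61.8509
k=0: j=0 S=72.7300 intr=41.5100 cont=40.9158 V=41.5100[EX]  S*(0)=72.7300

price = 41.5100
boundary = 72.7300 61.8509 72.7300 61.8509 72.7300 61.8509 72.7300 85.5226 72.7300
tree:
41.5100
52.3891 30.6945
61.6408 41.5100 20.8403
69.5087 52.3891 29.9529 12.3979
76.1997 61.6408 41.5100 19.3437 5.8660
81.8898 69.5087 52.3891 29.0470 10.2749 1.6642
86.7288 76.1997 61.6408 41.5100 17.5159 3.3918 0.0000
90.8440 81.8898 69.5087 52.3891 28.7174 6.9131 0.0000 0.0000
94.3436 86.7288 76.1997 61.6408 41.5100 14.0899 0.0000 0.0000 0.0000
97.3197 90.8440 81.8898 69.5087 52.3891 28.7174 0.0000 0.0000 0.0000 0.0000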